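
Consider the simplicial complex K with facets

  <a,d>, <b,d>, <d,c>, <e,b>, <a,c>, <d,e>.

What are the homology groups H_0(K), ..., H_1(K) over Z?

H_0 = Z,  H_1 = Z^2.

Take the total order a < b < c < d < e on the vertex set. Then K (dimension 1) consists of the simplices:

  0-simplices (5): a, b, c, d, e
  1-simplices (6): ac, ad, bd, be, cd, de

Hence C_0 ≅ Z^5, C_1 ≅ Z^6.

The boundary map ∂_1: C_1 → C_0 is given by ∂[p,q] = [q] − [p]. For instance
  ∂be = e − b.
This gives a 5×6 integer matrix of rank 4; reducing to Smith normal form yields diagonal entries (1,1,1,1).

Computing H_k = (kernel of ∂_k) / (image of ∂_{k+1}):

  H_0: rank C_0 − rank ∂_1 = 5 − 4 = 1, and the invariant factors of ∂_1 are all 1, so H_0 = Z.
  H_1: rank ker ∂_1 − rank ∂_2 = (6 − 4) − 0 = 2, and there is no ∂_2, so H_1 = Z^2.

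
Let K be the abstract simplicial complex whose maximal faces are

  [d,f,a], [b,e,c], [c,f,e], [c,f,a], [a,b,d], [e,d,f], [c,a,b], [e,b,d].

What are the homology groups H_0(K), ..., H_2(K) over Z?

H_0 = Z,  H_1 = 0,  H_2 = Z.

Fix the vertex order a < b < c < d < e < f and write every simplex with vertices in increasing order. Then dim K = 2 and the simplices of K are:

  0-simplices (6): a, b, c, d, e, f
  1-simplices (12): ab, ac, ad, af, bc, bd, be, ce, cf, de, df, ef
  2-simplices (8): abc, abd, acf, adf, bce, bde, cef, def

giving chain groups C_0 ≅ Z^6, C_1 ≅ Z^12, C_2 ≅ Z^8.

∂_1: C_1 → C_0 is given by ∂[p,q] = [q] − [p]. For instance
  ∂ab = b − a.
The resulting 6×12 matrix has rank 5, and its Smith normal form has invariant factors (1,1,1,1,1).

Boundary ∂_2: C_2 → C_1 acts by ∂[p,q,r] = [q,r] − [p,r] + [p,q]. For instance
  ∂cef = ef − cf + ce,
  ∂bde = de − be + bd.
This gives a 12×8 integer matrix of rank 7; reducing to Smith normal form yields diagonal entries (1,1,1,1,1,1,1).

Reading off H_k = ker ∂_k / im ∂_{k+1}:

  H_0: rank C_0 − rank ∂_1 = 6 − 5 = 1, and the invariant factors of ∂_1 are all 1, so H_0 = Z.
  H_1: rank ker ∂_1 − rank ∂_2 = (12 − 5) − 7 = 0, and the invariant factors of ∂_2 are all 1, so H_1 = 0.
  H_2: rank ker ∂_2 − rank ∂_3 = (8 − 7) − 0 = 1, and there is no ∂_3, so H_2 = Z.

As a check, the Euler characteristic is 6 − 12 + 8 = 2, which agrees with 1 − 0 + 1 = 2.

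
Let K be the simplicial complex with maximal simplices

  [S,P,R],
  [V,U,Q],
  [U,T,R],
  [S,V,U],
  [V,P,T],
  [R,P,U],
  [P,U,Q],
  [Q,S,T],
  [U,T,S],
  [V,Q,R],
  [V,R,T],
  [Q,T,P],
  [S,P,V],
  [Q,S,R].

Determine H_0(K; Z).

Order the vertices as P < Q < R < S < T < U < V. Listing each simplex with vertices in this order, K has dimension 2 with simplices:

  0-simplices (7): P, Q, R, S, T, U, V
  1-simplices (21): PQ, PR, PS, PT, PU, PV, QR, QS, QT, QU, QV, RS, RT, RU, RV, ST, SU, SV, TU, TV, UV
  2-simplices (14): PQT, PQU, PRS, PRU, PSV, PTV, QRS, QRV, QST, QUV, RTU, RTV, STU, SUV

so the chain groups are C_0 ≅ Z^7, C_1 ≅ Z^21, C_2 ≅ Z^14.

∂_1: C_1 → C_0 maps an edge to its endpoints' difference, ∂[p,q] = q − p. For instance
  ∂PU = U − P.
The 7×21 boundary matrix has rank 6 and Smith normal form diag(1,1,1,1,1,1).

Boundary ∂_2: C_2 → C_1 acts by ∂[p,q,r] = [q,r] − [p,r] + [p,q]. For instance
  ∂PQU = QU − PU + PQ,
  ∂RTU = TU − RU + RT.
The 21×14 boundary matrix has rank 13 and Smith normal form diag(1,1,1,1,1,1,1,1,1,1,1,1,1).

Now H_k = ker ∂_k / im ∂_{k+1}, so:

  H_0: rank C_0 − rank ∂_1 = 7 − 6 = 1, and the invariant factors of ∂_1 are all 1, so H_0 ≅ Z.

H_0 ≅ Z.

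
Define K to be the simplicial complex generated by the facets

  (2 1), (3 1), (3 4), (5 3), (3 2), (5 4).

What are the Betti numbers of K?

Order the vertices as 1 < 2 < 3 < 4 < 5. Listing each simplex with vertices in this order, K has dimension 1 with simplices:

  0-simplices (5): [1], [2], [3], [4], [5]
  1-simplices (6): [1,2], [1,3], [2,3], [3,4], [3,5], [4,5]

giving chain groups C_0 ≅ Z^5, C_1 ≅ Z^6.

The boundary map ∂_1: C_1 → C_0 is given by ∂[p,q] = [q] − [p]. For instance
  ∂[2,3] = [3] − [2].
As a 5×6 matrix over Z this has rank 4, with invariant factors (1,1,1,1).

Now H_k = ker ∂_k / im ∂_{k+1}, so:

  H_0: rank C_0 − rank ∂_1 = 5 − 4 = 1, and the invariant factors of ∂_1 are all 1, so H_0 ≅ Z.
  H_1: rank ker ∂_1 − rank ∂_2 = (6 − 4) − 0 = 2, and there is no ∂_2, so H_1 ≅ Z^2.

As a check, the Euler characteristic is 5 − 6 = -1, which agrees with 1 − 2 = -1.

Hence the Betti numbers are b_0 = 1, b_1 = 2.

b_0 = 1, b_1 = 2.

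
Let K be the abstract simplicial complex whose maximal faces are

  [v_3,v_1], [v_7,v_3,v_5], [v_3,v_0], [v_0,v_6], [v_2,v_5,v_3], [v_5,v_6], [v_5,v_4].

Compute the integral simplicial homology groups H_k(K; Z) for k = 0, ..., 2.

H_0 ≅ Z,  H_1 ≅ Z,  H_2 = 0.

K has 8 vertices, 10 edges, 2 triangles.
rank ∂_0 = 0, rank ∂_1 = 7 ⇒ b_0 = 8 − 0 − 7 = 1; all invariant factors of ∂_1 are 1 so no torsion. So H_0 = Z.
rank ∂_1 = 7, rank ∂_2 = 2 ⇒ b_1 = 10 − 7 − 2 = 1; all invariant factors of ∂_2 are 1 so no torsion. So H_1 = Z.
rank ∂_2 = 2, rank ∂_3 = 0 ⇒ b_2 = 2 − 2 − 0 = 0. So H_2 = 0.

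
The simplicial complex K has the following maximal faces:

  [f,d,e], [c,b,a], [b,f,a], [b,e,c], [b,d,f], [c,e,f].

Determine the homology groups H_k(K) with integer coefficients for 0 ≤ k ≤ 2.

Fix the vertex order a < b < c < d < e < f and write every simplex with vertices in increasing order. Then dim K = 2 and the simplices of K are:

  0-simplices (6): a, b, c, d, e, f
  1-simplices (12): ab, ac, af, bc, bd, be, bf, ce, cf, de, df, ef
  2-simplices (6): abc, abf, bce, bdf, cef, def

so the chain groups are C_0 ≅ Z^6, C_1 ≅ Z^12, C_2 ≅ Z^6.

Boundary ∂_1: C_1 → C_0 sends each edge [p,q] (with p < q) to q − p. For instance
  ∂de = e − d.
As a 6×12 matrix over Z this has rank 5, with invariant factors (1,1,1,1,1).

The boundary map ∂_2: C_2 → C_1 sends each 2-simplex [p,q,r] to [q,r] − [p,r] + [p,q]. For instance
  ∂def = ef − df + de,
  ∂bdf = df − bf + bd.
As a 12×6 matrix over Z this has rank 6, with invariant factors (1,1,1,1,1,1).

From H_k ≅ ker(∂_k) / im(∂_{k+1}) we obtain:

  H_0: rank C_0 − rank ∂_1 = 6 − 5 = 1, and the invariant factors of ∂_1 are all 1, so H_0 = Z.
  H_1: rank ker ∂_1 − rank ∂_2 = (12 − 5) − 6 = 1, and the invariant factors of ∂_2 are all 1, so H_1 = Z.
  H_2: rank ker ∂_2 − rank ∂_3 = (6 − 6) − 0 = 0, and there is no ∂_3, so H_2 = 0.

H_0 = Z,  H_1 = Z,  H_2 = 0.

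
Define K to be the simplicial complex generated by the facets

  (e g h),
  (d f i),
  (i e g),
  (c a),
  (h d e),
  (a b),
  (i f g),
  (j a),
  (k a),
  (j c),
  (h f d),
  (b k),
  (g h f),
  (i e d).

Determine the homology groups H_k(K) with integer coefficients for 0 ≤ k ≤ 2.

Fix the vertex order a < b < c < d < e < f < g < h < i < j < k and write every simplex with vertices in increasing order. Then dim K = 2 and the simplices of K are:

  0-simplices (11): a, b, c, d, e, f, g, h, i, j, k
  1-simplices (18): ab, ac, aj, ak, bk, cj, de, df, dh, di, eg, eh, ei, fg, fh, fi, gh, gi
  2-simplices (8): deh, dei, dfh, dfi, egh, egi, fgh, fgi

Hence C_0 ≅ Z^11, C_1 ≅ Z^18, C_2 ≅ Z^8.

∂_1: C_1 → C_0 sends each edge [p,q] (with p < q) to q − p. For instance
  ∂ab = b − a.
The 11×18 boundary matrix has rank 9 and Smith normal form diag(1,1,1,1,1,1,1,1,1).

∂_2: C_2 → C_1 sends each 2-simplex [p,q,r] to [q,r] − [p,r] + [p,q]. For instance
  ∂fgi = gi − fi + fg,
  ∂egh = gh − eh + eg.
As a 18×8 matrix over Z this has rank 7, with invariant factors (1,1,1,1,1,1,1).

From H_k ≅ ker(∂_k) / im(∂_{k+1}) we obtain:

  H_0: rank C_0 − rank ∂_1 = 11 − 9 = 2, and the invariant factors of ∂_1 are all 1, so H_0 = Z^2.
  H_1: rank ker ∂_1 − rank ∂_2 = (18 − 9) − 7 = 2, and the invariant factors of ∂_2 are all 1, so H_1 = Z^2.
  H_2: rank ker ∂_2 − rank ∂_3 = (8 − 7) − 0 = 1, and there is no ∂_3, so H_2 = Z.

H_0 ≅ Z^2,  H_1 ≅ Z^2,  H_2 ≅ Z.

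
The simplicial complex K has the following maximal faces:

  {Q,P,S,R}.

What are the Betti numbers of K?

We work with the vertex ordering P < Q < R < S. The simplices of K, each written with vertices in increasing order, are:

  0-simplices (4): P, Q, R, S
  1-simplices (6): PQ, PR, PS, QR, QS, RS
  2-simplices (4): PQR, PQS, PRS, QRS
  3-simplices (1): PQRS

Hence C_0 ≅ Z^4, C_1 ≅ Z^6, C_2 ≅ Z^4, C_3 ≅ Z^1.

The boundary map ∂_1: C_1 → C_0 sends each edge [p,q] (with p < q) to q − p.
As a 4×6 matrix over Z this has rank 3, with invariant factors (1,1,1).

∂_2: C_2 → C_1 sends each 2-simplex [p,q,r] to [q,r] − [p,r] + [p,q]. For instance
  ∂PQR = QR − PR + PQ,
  ∂PQS = QS − PS + PQ.
This gives a 6×4 integer matrix of rank 3; reducing to Smith normal form yields diagonal entries (1,1,1).

The boundary map ∂_3: C_3 → C_2 sends each 3-simplex σ to the alternating sum Σ_i (−1)^i (σ with its i-th vertex removed). For instance
  ∂PQRS = QRS − PRS + PQS − PQR.
The 4×1 boundary matrix has rank 1 and Smith normal form diag(1).

From H_k ≅ ker(∂_k) / im(∂_{k+1}) we obtain:

  H_0: rank C_0 − rank ∂_1 = 4 − 3 = 1, and the invariant factors of ∂_1 are all 1, so H_0 = Z.
  H_1: rank ker ∂_1 − rank ∂_2 = (6 − 3) − 3 = 0, and the invariant factors of ∂_2 are all 1, so H_1 = 0.
  H_2: rank ker ∂_2 − rank ∂_3 = (4 − 3) − 1 = 0, and the invariant factors of ∂_3 are all 1, so H_2 = 0.
  H_3: rank ker ∂_3 − rank ∂_4 = (1 − 1) − 0 = 0, and there is no ∂_4, so H_3 = 0.

(K is a triangulation of the 3-simplex.)

Hence the Betti numbers are b_0 = 1, b_1 = 0, b_2 = 0, b_3 = 0.

b_0 = 1, b_1 = 0, b_2 = 0, b_3 = 0.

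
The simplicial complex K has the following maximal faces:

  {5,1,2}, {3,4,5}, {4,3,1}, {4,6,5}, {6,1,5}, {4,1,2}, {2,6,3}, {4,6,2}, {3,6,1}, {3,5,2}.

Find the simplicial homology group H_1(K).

Order the vertices as 1 < 2 < 3 < 4 < 5 < 6. Listing each simplex with vertices in this order, K has dimension 2 with simplices:

  0-simplices (6): [1], [2], [3], [4], [5], [6]
  1-simplices (15): [1,2], [1,3], [1,4], [1,5], [1,6], [2,3], [2,4], [2,5], [2,6], [3,4], [3,5], [3,6], [4,5], [4,6], [5,6]
  2-simplices (10): [1,2,4], [1,2,5], [1,3,4], [1,3,6], [1,5,6], [2,3,5], [2,3,6], [2,4,6], [3,4,5], [4,5,6]

giving chain groups C_0 ≅ Z^6, C_1 ≅ Z^15, C_2 ≅ Z^10.

Boundary ∂_1: C_1 → C_0 maps an edge to its endpoints' difference, ∂[p,q] = q − p. For instance
  ∂[2,3] = [3] − [2].
The 6×15 boundary matrix has rank 5 and Smith normal form diag(1,1,1,1,1).

Boundary ∂_2: C_2 → C_1 maps a triangle to the signed sum of its edges. For instance
  ∂[1,5,6] = [5,6] − [1,6] + [1,5],
  ∂[1,3,4] = [3,4] − [1,4] + [1,3].
The 15×10 boundary matrix has rank 10 and Smith normal form diag(1,1,1,1,1,1,1,1,1,2).

Computing H_k = (kernel of ∂_k) / (image of ∂_{k+1}):

  H_1: rank ker ∂_1 − rank ∂_2 = (15 − 5) − 10 = 0, and ∂_2 has invariant factor 2 > 1, so H_1 = Z/2.

H_1 = Z/2.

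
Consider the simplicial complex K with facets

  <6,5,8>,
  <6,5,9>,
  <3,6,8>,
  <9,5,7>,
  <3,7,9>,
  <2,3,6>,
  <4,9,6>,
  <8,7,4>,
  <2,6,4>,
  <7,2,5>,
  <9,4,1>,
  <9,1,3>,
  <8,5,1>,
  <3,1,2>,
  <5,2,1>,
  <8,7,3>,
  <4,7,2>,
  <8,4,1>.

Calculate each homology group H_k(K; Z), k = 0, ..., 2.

Take the total order 1 < 2 < 3 < 4 < 5 < 6 < 7 < 8 < 9 on the vertex set. Then K (dimension 2) consists of the simplices:

  0-simplices (9): [1], [2], [3], [4], [5], [6], [7], [8], [9]
  1-simplices (27): (27 of them)
  2-simplices (18): [1,2,3], [1,2,5], [1,3,9], [1,4,8], [1,4,9], [1,5,8], [2,3,6], [2,4,6], [2,4,7], [2,5,7], [3,6,8], [3,7,8], [3,7,9], [4,6,9], [4,7,8], [5,6,8], [5,6,9], [5,7,9]

giving chain groups C_0 ≅ Z^9, C_1 ≅ Z^27, C_2 ≅ Z^18.

∂_1: C_1 → C_0 maps an edge to its endpoints' difference, ∂[p,q] = q − p.
The 9×27 boundary matrix has rank 8 and Smith normal form diag(1,1,1,1,1,1,1,1).

∂_2: C_2 → C_1 maps a triangle to the signed sum of its edges. For instance
  ∂[5,6,9] = [6,9] − [5,9] + [5,6],
  ∂[2,3,6] = [3,6] − [2,6] + [2,3].
As a 27×18 matrix over Z this has rank 17, with invariant factors (1,1,1,1,1,1,1,1,1,1,1,1,1,1,1,1,1).

Computing H_k = (kernel of ∂_k) / (image of ∂_{k+1}):

  H_0: rank C_0 − rank ∂_1 = 9 − 8 = 1, and the invariant factors of ∂_1 are all 1, so H_0 = Z.
  H_1: rank ker ∂_1 − rank ∂_2 = (27 − 8) − 17 = 2, and the invariant factors of ∂_2 are all 1, so H_1 = Z^2.
  H_2: rank ker ∂_2 − rank ∂_3 = (18 − 17) − 0 = 1, and there is no ∂_3, so H_2 = Z.

H_0 = Z,  H_1 = Z^2,  H_2 = Z.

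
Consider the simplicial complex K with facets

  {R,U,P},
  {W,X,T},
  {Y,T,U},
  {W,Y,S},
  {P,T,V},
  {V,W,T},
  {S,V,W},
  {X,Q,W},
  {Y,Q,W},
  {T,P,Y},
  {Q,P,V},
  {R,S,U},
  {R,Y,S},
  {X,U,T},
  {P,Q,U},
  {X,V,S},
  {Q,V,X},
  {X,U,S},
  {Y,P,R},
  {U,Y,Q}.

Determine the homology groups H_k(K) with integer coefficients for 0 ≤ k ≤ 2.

H_0 ≅ Z,  H_1 ≅ Z ⊕ Z/2Z,  H_2 = 0.

Take the total order P < Q < R < S < T < U < V < W < X < Y on the vertex set. Then K (dimension 2) consists of the simplices:

  0-simplices (10): P, Q, R, S, T, U, V, W, X, Y
  1-simplices (30): PQ, PR, PT, PU, PV, PY, QU, QV, QW, QX, QY, RS, RU, RY, SU, SV, SW, SX, SY, TU, TV, TW, TX, TY, UX, UY, VW, VX, WX, WY
  2-simplices (20): PQU, PQV, PRU, PRY, PTV, PTY, QUY, QVX, QWX, QWY, RSU, RSY, SUX, SVW, SVX, SWY, TUX, TUY, TVW, TWX

Hence C_0 ≅ Z^10, C_1 ≅ Z^30, C_2 ≅ Z^20.

Boundary ∂_1: C_1 → C_0 maps an edge to its endpoints' difference, ∂[p,q] = q − p. For instance
  ∂RY = Y − R.
This gives a 10×30 integer matrix of rank 9; reducing to Smith normal form yields diagonal entries (1,1,1,1,1,1,1,1,1).

Boundary ∂_2: C_2 → C_1 acts by ∂[p,q,r] = [q,r] − [p,r] + [p,q]. For instance
  ∂TVW = VW − TW + TV,
  ∂TUY = UY − TY + TU.
The resulting 30×20 matrix has rank 20, and its Smith normal form has invariant factors (1,1,1,1,1,1,1,1,1,1,1,1,1,1,1,1,1,1,1,2).

Computing H_k = (kernel of ∂_k) / (image of ∂_{k+1}):

  H_0: rank C_0 − rank ∂_1 = 10 − 9 = 1, and the invariant factors of ∂_1 are all 1, so H_0 ≅ Z.
  H_1: rank ker ∂_1 − rank ∂_2 = (30 − 9) − 20 = 1, and ∂_2 has invariant factor 2 > 1, so H_1 ≅ Z ⊕ Z/2Z.
  H_2: rank ker ∂_2 − rank ∂_3 = (20 − 20) − 0 = 0, and there is no ∂_3, so H_2 ≅ 0.

As a check, the Euler characteristic is 10 − 30 + 20 = 0, which agrees with 1 − 1 + 0 = 0.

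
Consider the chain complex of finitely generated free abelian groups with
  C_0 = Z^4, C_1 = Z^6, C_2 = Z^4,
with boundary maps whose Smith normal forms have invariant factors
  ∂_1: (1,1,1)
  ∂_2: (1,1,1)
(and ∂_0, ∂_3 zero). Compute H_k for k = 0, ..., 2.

H_0 = Z,  H_1 = 0,  H_2 = Z.

H_0: b_0 = 4 − 0 − 3 = 1; torsion from ∂_1 factors > 1: none. So H_0 = Z.
H_1: b_1 = 6 − 3 − 3 = 0; torsion from ∂_2 factors > 1: none. So H_1 = 0.
H_2: b_2 = 4 − 3 − 0 = 1; torsion from ∂_3 factors > 1: none. So H_2 = Z.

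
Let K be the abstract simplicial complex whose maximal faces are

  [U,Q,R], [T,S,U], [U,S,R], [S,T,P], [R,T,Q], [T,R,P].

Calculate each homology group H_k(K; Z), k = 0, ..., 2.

H_0 = Z,  H_1 = Z,  H_2 = 0.

K has 6 vertices, 12 edges, 6 triangles.
rank ∂_0 = 0, rank ∂_1 = 5 ⇒ b_0 = 6 − 0 − 5 = 1; all invariant factors of ∂_1 are 1 so no torsion. So H_0 = Z.
rank ∂_1 = 5, rank ∂_2 = 6 ⇒ b_1 = 12 − 5 − 6 = 1; all invariant factors of ∂_2 are 1 so no torsion. So H_1 = Z.
rank ∂_2 = 6, rank ∂_3 = 0 ⇒ b_2 = 6 − 6 − 0 = 0. So H_2 = 0.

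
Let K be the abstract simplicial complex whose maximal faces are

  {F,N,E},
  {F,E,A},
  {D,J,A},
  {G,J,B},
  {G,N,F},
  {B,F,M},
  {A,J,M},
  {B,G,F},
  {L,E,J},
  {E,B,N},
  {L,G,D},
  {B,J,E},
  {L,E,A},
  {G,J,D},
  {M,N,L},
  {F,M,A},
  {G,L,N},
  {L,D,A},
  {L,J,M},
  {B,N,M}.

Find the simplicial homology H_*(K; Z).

H_0 ≅ Z,  H_1 ≅ Z × Z/2,  H_2 = 0.

Take the total order A < B < D < E < F < G < J < L < M < N on the vertex set. Then K (dimension 2) consists of the simplices:

  0-simplices (10): A, B, D, E, F, G, J, L, M, N
  1-simplices (30): AD, AE, AF, AJ, AL, AM, BE, BF, BG, BJ, BM, BN, DG, DJ, DL, EF, EJ, EL, EN, FG, FM, FN, GJ, GL, GN, JL, JM, LM, LN, MN
  2-simplices (20): ADJ, ADL, AEF, AEL, AFM, AJM, BEJ, BEN, BFG, BFM, BGJ, BMN, DGJ, DGL, EFN, EJL, FGN, GLN, JLM, LMN

Hence C_0 ≅ Z^10, C_1 ≅ Z^30, C_2 ≅ Z^20.

The boundary map ∂_1: C_1 → C_0 maps an edge to its endpoints' difference, ∂[p,q] = q − p. For instance
  ∂BM = M − B.
This gives a 10×30 integer matrix of rank 9; reducing to Smith normal form yields diagonal entries (1,1,1,1,1,1,1,1,1).

Boundary ∂_2: C_2 → C_1 acts by ∂[p,q,r] = [q,r] − [p,r] + [p,q]. For instance
  ∂BEJ = EJ − BJ + BE,
  ∂GLN = LN − GN + GL.
The 30×20 boundary matrix has rank 20 and Smith normal form diag(1,1,1,1,1,1,1,1,1,1,1,1,1,1,1,1,1,1,1,2).

From H_k ≅ ker(∂_k) / im(∂_{k+1}) we obtain:

  H_0: rank C_0 − rank ∂_1 = 10 − 9 = 1, and the invariant factors of ∂_1 are all 1, so H_0 ≅ Z.
  H_1: rank ker ∂_1 − rank ∂_2 = (30 − 9) − 20 = 1, and ∂_2 has invariant factor 2 > 1, so H_1 ≅ Z × Z/2.
  H_2: rank ker ∂_2 − rank ∂_3 = (20 − 20) − 0 = 0, and there is no ∂_3, so H_2 ≅ 0.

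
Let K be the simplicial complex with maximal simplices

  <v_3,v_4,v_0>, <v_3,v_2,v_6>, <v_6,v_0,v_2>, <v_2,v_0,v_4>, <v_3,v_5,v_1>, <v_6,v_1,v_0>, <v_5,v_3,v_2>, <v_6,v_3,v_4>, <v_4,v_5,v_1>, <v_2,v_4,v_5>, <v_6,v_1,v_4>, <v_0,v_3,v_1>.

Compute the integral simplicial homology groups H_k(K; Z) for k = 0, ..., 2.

We work with the vertex ordering v_0 < v_1 < v_2 < v_3 < v_4 < v_5 < v_6. The simplices of K, each written with vertices in increasing order, are:

  0-simplices (7): [v_0], [v_1], [v_2], [v_3], [v_4], [v_5], [v_6]
  1-simplices (18): (18 of them)
  2-simplices (12): (12 of them)

so the chain groups are C_0 ≅ Z^7, C_1 ≅ Z^18, C_2 ≅ Z^12.

∂_1: C_1 → C_0 sends each edge [p,q] (with p < q) to q − p. For instance
  ∂[v_4,v_6] = [v_6] − [v_4].
This gives a 7×18 integer matrix of rank 6; reducing to Smith normal form yields diagonal entries (1,1,1,1,1,1).

Boundary ∂_2: C_2 → C_1 sends each 2-simplex [p,q,r] to [q,r] − [p,r] + [p,q]. For instance
  ∂[v_1,v_4,v_5] = [v_4,v_5] − [v_1,v_5] + [v_1,v_4],
  ∂[v_0,v_1,v_3] = [v_1,v_3] − [v_0,v_3] + [v_0,v_1].
The resulting 18×12 matrix has rank 12, and its Smith normal form has invariant factors (1,1,1,1,1,1,1,1,1,1,1,2).

Computing H_k = (kernel of ∂_k) / (image of ∂_{k+1}):

  H_0: rank C_0 − rank ∂_1 = 7 − 6 = 1, and the invariant factors of ∂_1 are all 1, so H_0 = Z.
  H_1: rank ker ∂_1 − rank ∂_2 = (18 − 6) − 12 = 0, and ∂_2 has invariant factor 2 > 1, so H_1 = Z/2.
  H_2: rank ker ∂_2 − rank ∂_3 = (12 − 12) − 0 = 0, and there is no ∂_3, so H_2 = 0.

H_0 ≅ Z,  H_1 ≅ Z/2,  H_2 = 0.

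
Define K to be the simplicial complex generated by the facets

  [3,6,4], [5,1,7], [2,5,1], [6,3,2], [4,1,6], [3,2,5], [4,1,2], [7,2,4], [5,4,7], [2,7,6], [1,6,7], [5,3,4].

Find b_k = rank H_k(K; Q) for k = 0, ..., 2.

Order the vertices as 1 < 2 < 3 < 4 < 5 < 6 < 7. Listing each simplex with vertices in this order, K has dimension 2 with simplices:

  0-simplices (7): [1], [2], [3], [4], [5], [6], [7]
  1-simplices (18): [1,2], [1,4], [1,5], [1,6], [1,7], [2,3], [2,4], [2,5], [2,6], [2,7], [3,4], [3,5], [3,6], [4,5], [4,6], [4,7], [5,7], [6,7]
  2-simplices (12): [1,2,4], [1,2,5], [1,4,6], [1,5,7], [1,6,7], [2,3,5], [2,3,6], [2,4,7], [2,6,7], [3,4,5], [3,4,6], [4,5,7]

so the chain groups are C_0 ≅ Z^7, C_1 ≅ Z^18, C_2 ≅ Z^12.

The boundary map ∂_1: C_1 → C_0 is given by ∂[p,q] = [q] − [p]. For instance
  ∂[1,5] = [5] − [1].
The 7×18 boundary matrix has rank 6 and Smith normal form diag(1,1,1,1,1,1).

Boundary ∂_2: C_2 → C_1 maps a triangle to the signed sum of its edges. For instance
  ∂[2,3,5] = [3,5] − [2,5] + [2,3],
  ∂[1,2,5] = [2,5] − [1,5] + [1,2].
The resulting 18×12 matrix has rank 12, and its Smith normal form has invariant factors (1,1,1,1,1,1,1,1,1,1,1,2).

From H_k ≅ ker(∂_k) / im(∂_{k+1}) we obtain:

  H_0: rank C_0 − rank ∂_1 = 7 − 6 = 1, and the invariant factors of ∂_1 are all 1, so H_0 = Z.
  H_1: rank ker ∂_1 − rank ∂_2 = (18 − 6) − 12 = 0, and ∂_2 has invariant factor 2 > 1, so H_1 = Z/2.
  H_2: rank ker ∂_2 − rank ∂_3 = (12 − 12) − 0 = 0, and there is no ∂_3, so H_2 = 0.

As a check, the Euler characteristic is 7 − 18 + 12 = 1, which agrees with 1 − 0 + 0 = 1.

Hence the Betti numbers are b_0 = 1, b_1 = 0, b_2 = 0.

b_0 = 1, b_1 = 0, b_2 = 0.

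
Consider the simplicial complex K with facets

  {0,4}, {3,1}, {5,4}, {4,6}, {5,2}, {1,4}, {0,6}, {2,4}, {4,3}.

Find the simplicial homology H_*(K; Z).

H_0 ≅ Z,  H_1 ≅ Z^3.

We work with the vertex ordering 0 < 1 < 2 < 3 < 4 < 5 < 6. The simplices of K, each written with vertices in increasing order, are:

  0-simplices (7): [0], [1], [2], [3], [4], [5], [6]
  1-simplices (9): [0,4], [0,6], [1,3], [1,4], [2,4], [2,5], [3,4], [4,5], [4,6]

Hence C_0 ≅ Z^7, C_1 ≅ Z^9.

∂_1: C_1 → C_0 sends each edge [p,q] (with p < q) to q − p. For instance
  ∂[1,4] = [4] − [1].
As a 7×9 matrix over Z this has rank 6, with invariant factors (1,1,1,1,1,1).

From H_k ≅ ker(∂_k) / im(∂_{k+1}) we obtain:

  H_0: rank C_0 − rank ∂_1 = 7 − 6 = 1, and the invariant factors of ∂_1 are all 1, so H_0 ≅ Z.
  H_1: rank ker ∂_1 − rank ∂_2 = (9 − 6) − 0 = 3, and there is no ∂_2, so H_1 ≅ Z^3.

As a check, the Euler characteristic is 7 − 9 = -2, which agrees with 1 − 3 = -2.
(K is a triangulation of a wedge of 3 circles.)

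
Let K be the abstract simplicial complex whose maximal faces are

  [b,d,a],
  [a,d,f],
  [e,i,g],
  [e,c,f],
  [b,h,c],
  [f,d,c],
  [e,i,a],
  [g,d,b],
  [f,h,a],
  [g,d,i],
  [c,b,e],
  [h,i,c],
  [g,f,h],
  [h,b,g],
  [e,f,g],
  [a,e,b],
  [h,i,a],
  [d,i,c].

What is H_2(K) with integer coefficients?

Order the vertices as a < b < c < d < e < f < g < h < i. Listing each simplex with vertices in this order, K has dimension 2 with simplices:

  0-simplices (9): a, b, c, d, e, f, g, h, i
  1-simplices (27): ab, ad, ae, af, ah, ai, bc, bd, be, bg, bh, cd, ce, cf, ch, ci, df, dg, di, ef, eg, ei, fg, fh, gh, gi, hi
  2-simplices (18): abd, abe, adf, aei, afh, ahi, bce, bch, bdg, bgh, cdf, cdi, cef, chi, dgi, efg, egi, fgh

giving chain groups C_0 ≅ Z^9, C_1 ≅ Z^27, C_2 ≅ Z^18.

∂_1: C_1 → C_0 is given by ∂[p,q] = [q] − [p].
As a 9×27 matrix over Z this has rank 8, with invariant factors (1,1,1,1,1,1,1,1).

The boundary map ∂_2: C_2 → C_1 maps a triangle to the signed sum of its edges. For instance
  ∂efg = fg − eg + ef,
  ∂cef = ef − cf + ce.
This gives a 27×18 integer matrix of rank 17; reducing to Smith normal form yields diagonal entries (1,1,1,1,1,1,1,1,1,1,1,1,1,1,1,1,1).

Reading off H_k = ker ∂_k / im ∂_{k+1}:

  H_2: rank ker ∂_2 − rank ∂_3 = (18 − 17) − 0 = 1, and there is no ∂_3, so H_2 ≅ Z.

(K is a triangulation of the torus T^2.)

H_2 = Z.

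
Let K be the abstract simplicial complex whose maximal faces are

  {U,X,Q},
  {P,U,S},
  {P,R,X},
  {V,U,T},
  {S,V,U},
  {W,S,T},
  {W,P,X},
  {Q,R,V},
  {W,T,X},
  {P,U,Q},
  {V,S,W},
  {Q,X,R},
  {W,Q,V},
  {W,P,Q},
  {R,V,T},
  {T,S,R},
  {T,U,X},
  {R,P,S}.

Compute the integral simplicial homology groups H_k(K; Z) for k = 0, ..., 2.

Take the total order P < Q < R < S < T < U < V < W < X on the vertex set. Then K (dimension 2) consists of the simplices:

  0-simplices (9): P, Q, R, S, T, U, V, W, X
  1-simplices (27): PQ, PR, PS, PU, PW, PX, QR, QU, QV, QW, QX, RS, RT, RV, RX, ST, SU, SV, SW, TU, TV, TW, TX, UV, UX, VW, WX
  2-simplices (18): PQU, PQW, PRS, PRX, PSU, PWX, QRV, QRX, QUX, QVW, RST, RTV, STW, SUV, SVW, TUV, TUX, TWX

so the chain groups are C_0 ≅ Z^9, C_1 ≅ Z^27, C_2 ≅ Z^18.

∂_1: C_1 → C_0 sends each edge [p,q] (with p < q) to q − p.
This gives a 9×27 integer matrix of rank 8; reducing to Smith normal form yields diagonal entries (1,1,1,1,1,1,1,1).

∂_2: C_2 → C_1 maps a triangle to the signed sum of its edges. For instance
  ∂QRX = RX − QX + QR,
  ∂PRS = RS − PS + PR.
The resulting 27×18 matrix has rank 18, and its Smith normal form has invariant factors (1,1,1,1,1,1,1,1,1,1,1,1,1,1,1,1,1,2).

Reading off H_k = ker ∂_k / im ∂_{k+1}:

  H_0: rank C_0 − rank ∂_1 = 9 − 8 = 1, and the invariant factors of ∂_1 are all 1, so H_0 ≅ Z.
  H_1: rank ker ∂_1 − rank ∂_2 = (27 − 8) − 18 = 1, and ∂_2 has invariant factor 2 > 1, so H_1 ≅ Z ⊕ Z/2.
  H_2: rank ker ∂_2 − rank ∂_3 = (18 − 18) − 0 = 0, and there is no ∂_3, so H_2 ≅ 0.

As a check, the Euler characteristic is 9 − 27 + 18 = 0, which agrees with 1 − 1 + 0 = 0.

H_0 = Z,  H_1 = Z ⊕ Z/2,  H_2 = 0.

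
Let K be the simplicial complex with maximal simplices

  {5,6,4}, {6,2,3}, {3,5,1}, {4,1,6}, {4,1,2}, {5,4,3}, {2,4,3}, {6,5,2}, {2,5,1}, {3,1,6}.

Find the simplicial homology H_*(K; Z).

We work with the vertex ordering 1 < 2 < 3 < 4 < 5 < 6. The simplices of K, each written with vertices in increasing order, are:

  0-simplices (6): [1], [2], [3], [4], [5], [6]
  1-simplices (15): [1,2], [1,3], [1,4], [1,5], [1,6], [2,3], [2,4], [2,5], [2,6], [3,4], [3,5], [3,6], [4,5], [4,6], [5,6]
  2-simplices (10): [1,2,4], [1,2,5], [1,3,5], [1,3,6], [1,4,6], [2,3,4], [2,3,6], [2,5,6], [3,4,5], [4,5,6]

Hence C_0 ≅ Z^6, C_1 ≅ Z^15, C_2 ≅ Z^10.

Boundary ∂_1: C_1 → C_0 is given by ∂[p,q] = [q] − [p].
The 6×15 boundary matrix has rank 5 and Smith normal form diag(1,1,1,1,1).

The boundary map ∂_2: C_2 → C_1 sends each 2-simplex [p,q,r] to [q,r] − [p,r] + [p,q]. For instance
  ∂[1,2,4] = [2,4] − [1,4] + [1,2],
  ∂[1,3,6] = [3,6] − [1,6] + [1,3].
This gives a 15×10 integer matrix of rank 10; reducing to Smith normal form yields diagonal entries (1,1,1,1,1,1,1,1,1,2).

Reading off H_k = ker ∂_k / im ∂_{k+1}:

  H_0: rank C_0 − rank ∂_1 = 6 − 5 = 1, and the invariant factors of ∂_1 are all 1, so H_0 = Z.
  H_1: rank ker ∂_1 − rank ∂_2 = (15 − 5) − 10 = 0, and ∂_2 has invariant factor 2 > 1, so H_1 = Z/2.
  H_2: rank ker ∂_2 − rank ∂_3 = (10 − 10) − 0 = 0, and there is no ∂_3, so H_2 = 0.

As a check, the Euler characteristic is 6 − 15 + 10 = 1, which agrees with 1 − 0 + 0 = 1.

H_0 = Z,  H_1 = Z/2,  H_2 = 0.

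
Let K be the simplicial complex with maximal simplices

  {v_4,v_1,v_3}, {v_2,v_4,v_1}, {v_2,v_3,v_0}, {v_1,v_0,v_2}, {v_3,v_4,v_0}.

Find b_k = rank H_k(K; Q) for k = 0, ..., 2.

b_0 = 1, b_1 = 1, b_2 = 0.

We work with the vertex ordering v_0 < v_1 < v_2 < v_3 < v_4. The simplices of K, each written with vertices in increasing order, are:

  0-simplices (5): [v_0], [v_1], [v_2], [v_3], [v_4]
  1-simplices (10): [v_0,v_1], [v_0,v_2], [v_0,v_3], [v_0,v_4], [v_1,v_2], [v_1,v_3], [v_1,v_4], [v_2,v_3], [v_2,v_4], [v_3,v_4]
  2-simplices (5): [v_0,v_1,v_2], [v_0,v_2,v_3], [v_0,v_3,v_4], [v_1,v_2,v_4], [v_1,v_3,v_4]

giving chain groups C_0 ≅ Z^5, C_1 ≅ Z^10, C_2 ≅ Z^5.

Boundary ∂_1: C_1 → C_0 sends each edge [p,q] (with p < q) to q − p. For instance
  ∂[v_0,v_1] = [v_1] − [v_0].
As a 5×10 matrix over Z this has rank 4, with invariant factors (1,1,1,1).

The boundary map ∂_2: C_2 → C_1 acts by ∂[p,q,r] = [q,r] − [p,r] + [p,q]. For instance
  ∂[v_1,v_2,v_4] = [v_2,v_4] − [v_1,v_4] + [v_1,v_2],
  ∂[v_0,v_3,v_4] = [v_3,v_4] − [v_0,v_4] + [v_0,v_3].
As a 10×5 matrix over Z this has rank 5, with invariant factors (1,1,1,1,1).

Reading off H_k = ker ∂_k / im ∂_{k+1}:

  H_0: rank C_0 − rank ∂_1 = 5 − 4 = 1, and the invariant factors of ∂_1 are all 1, so H_0 = Z.
  H_1: rank ker ∂_1 − rank ∂_2 = (10 − 4) − 5 = 1, and the invariant factors of ∂_2 are all 1, so H_1 = Z.
  H_2: rank ker ∂_2 − rank ∂_3 = (5 − 5) − 0 = 0, and there is no ∂_3, so H_2 = 0.

Hence the Betti numbers are b_0 = 1, b_1 = 1, b_2 = 0.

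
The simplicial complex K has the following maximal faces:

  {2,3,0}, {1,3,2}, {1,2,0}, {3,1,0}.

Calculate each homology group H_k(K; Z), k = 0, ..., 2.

Fix the vertex order 0 < 1 < 2 < 3 and write every simplex with vertices in increasing order. Then dim K = 2 and the simplices of K are:

  0-simplices (4): [0], [1], [2], [3]
  1-simplices (6): [0,1], [0,2], [0,3], [1,2], [1,3], [2,3]
  2-simplices (4): [0,1,2], [0,1,3], [0,2,3], [1,2,3]

so the chain groups are C_0 ≅ Z^4, C_1 ≅ Z^6, C_2 ≅ Z^4.

The boundary map ∂_1: C_1 → C_0 sends each edge [p,q] (with p < q) to q − p. For instance
  ∂[2,3] = [3] − [2].
This gives a 4×6 integer matrix of rank 3; reducing to Smith normal form yields diagonal entries (1,1,1).

The boundary map ∂_2: C_2 → C_1 maps a triangle to the signed sum of its edges. For instance
  ∂[0,2,3] = [2,3] − [0,3] + [0,2],
  ∂[0,1,3] = [1,3] − [0,3] + [0,1].
This gives a 6×4 integer matrix of rank 3; reducing to Smith normal form yields diagonal entries (1,1,1).

From H_k ≅ ker(∂_k) / im(∂_{k+1}) we obtain:

  H_0: rank C_0 − rank ∂_1 = 4 − 3 = 1, and the invariant factors of ∂_1 are all 1, so H_0 = Z.
  H_1: rank ker ∂_1 − rank ∂_2 = (6 − 3) − 3 = 0, and the invariant factors of ∂_2 are all 1, so H_1 = 0.
  H_2: rank ker ∂_2 − rank ∂_3 = (4 − 3) − 0 = 1, and there is no ∂_3, so H_2 = Z.

H_0 = Z,  H_1 = 0,  H_2 = Z.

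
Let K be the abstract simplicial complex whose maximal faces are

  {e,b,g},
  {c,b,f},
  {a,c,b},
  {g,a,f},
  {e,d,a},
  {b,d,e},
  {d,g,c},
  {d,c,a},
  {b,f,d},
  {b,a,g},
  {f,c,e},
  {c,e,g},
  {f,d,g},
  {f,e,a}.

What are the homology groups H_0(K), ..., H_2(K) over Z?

H_0 = Z,  H_1 = Z^2,  H_2 = Z.

K has 7 vertices, 21 edges, 14 triangles.
rank ∂_0 = 0, rank ∂_1 = 6 ⇒ b_0 = 7 − 0 − 6 = 1; all invariant factors of ∂_1 are 1 so no torsion. So H_0 ≅ Z.
rank ∂_1 = 6, rank ∂_2 = 13 ⇒ b_1 = 21 − 6 − 13 = 2; all invariant factors of ∂_2 are 1 so no torsion. So H_1 ≅ Z^2.
rank ∂_2 = 13, rank ∂_3 = 0 ⇒ b_2 = 14 − 13 − 0 = 1. So H_2 ≅ Z.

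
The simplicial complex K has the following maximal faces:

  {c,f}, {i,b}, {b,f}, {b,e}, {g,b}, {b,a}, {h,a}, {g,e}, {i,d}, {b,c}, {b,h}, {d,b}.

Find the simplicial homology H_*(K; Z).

Fix the vertex order a < b < c < d < e < f < g < h < i and write every simplex with vertices in increasing order. Then dim K = 1 and the simplices of K are:

  0-simplices (9): a, b, c, d, e, f, g, h, i
  1-simplices (12): ab, ah, bc, bd, be, bf, bg, bh, bi, cf, di, eg

so the chain groups are C_0 ≅ Z^9, C_1 ≅ Z^12.

Boundary ∂_1: C_1 → C_0 sends each edge [p,q] (with p < q) to q − p. For instance
  ∂bc = c − b.
This gives a 9×12 integer matrix of rank 8; reducing to Smith normal form yields diagonal entries (1,1,1,1,1,1,1,1).

From H_k ≅ ker(∂_k) / im(∂_{k+1}) we obtain:

  H_0: rank C_0 − rank ∂_1 = 9 − 8 = 1, and the invariant factors of ∂_1 are all 1, so H_0 = Z.
  H_1: rank ker ∂_1 − rank ∂_2 = (12 − 8) − 0 = 4, and there is no ∂_2, so H_1 = Z^4.

(K is a triangulation of a wedge of 4 circles.)

H_0 = Z,  H_1 = Z^4.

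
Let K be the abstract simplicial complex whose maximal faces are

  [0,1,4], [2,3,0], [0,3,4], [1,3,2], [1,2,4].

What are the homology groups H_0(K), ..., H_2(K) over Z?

Order the vertices as 0 < 1 < 2 < 3 < 4. Listing each simplex with vertices in this order, K has dimension 2 with simplices:

  0-simplices (5): [0], [1], [2], [3], [4]
  1-simplices (10): [0,1], [0,2], [0,3], [0,4], [1,2], [1,3], [1,4], [2,3], [2,4], [3,4]
  2-simplices (5): [0,1,4], [0,2,3], [0,3,4], [1,2,3], [1,2,4]

so the chain groups are C_0 ≅ Z^5, C_1 ≅ Z^10, C_2 ≅ Z^5.

The boundary map ∂_1: C_1 → C_0 maps an edge to its endpoints' difference, ∂[p,q] = q − p.
This gives a 5×10 integer matrix of rank 4; reducing to Smith normal form yields diagonal entries (1,1,1,1).

∂_2: C_2 → C_1 acts by ∂[p,q,r] = [q,r] − [p,r] + [p,q]. For instance
  ∂[0,2,3] = [2,3] − [0,3] + [0,2],
  ∂[1,2,4] = [2,4] − [1,4] + [1,2].
The resulting 10×5 matrix has rank 5, and its Smith normal form has invariant factors (1,1,1,1,1).

From H_k ≅ ker(∂_k) / im(∂_{k+1}) we obtain:

  H_0: rank C_0 − rank ∂_1 = 5 − 4 = 1, and the invariant factors of ∂_1 are all 1, so H_0 = Z.
  H_1: rank ker ∂_1 − rank ∂_2 = (10 − 4) − 5 = 1, and the invariant factors of ∂_2 are all 1, so H_1 = Z.
  H_2: rank ker ∂_2 − rank ∂_3 = (5 − 5) − 0 = 0, and there is no ∂_3, so H_2 = 0.

H_0 = Z,  H_1 = Z,  H_2 = 0.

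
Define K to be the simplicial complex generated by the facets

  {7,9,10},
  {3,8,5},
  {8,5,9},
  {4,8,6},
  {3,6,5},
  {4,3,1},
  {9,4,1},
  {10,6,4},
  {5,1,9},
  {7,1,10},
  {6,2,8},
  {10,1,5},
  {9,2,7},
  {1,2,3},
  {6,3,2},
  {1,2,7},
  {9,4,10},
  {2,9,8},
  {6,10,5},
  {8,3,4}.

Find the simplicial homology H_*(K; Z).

H_0 = Z,  H_1 = Z ⊕ Z/2,  H_2 = 0.

Take the total order 1 < 2 < 3 < 4 < 5 < 6 < 7 < 8 < 9 < 10 on the vertex set. Then K (dimension 2) consists of the simplices:

  0-simplices (10): [1], [2], [3], [4], [5], [6], [7], [8], [9], [10]
  1-simplices (30): (30 of them)
  2-simplices (20): (20 of them)

giving chain groups C_0 ≅ Z^10, C_1 ≅ Z^30, C_2 ≅ Z^20.

Boundary ∂_1: C_1 → C_0 is given by ∂[p,q] = [q] − [p].
The resulting 10×30 matrix has rank 9, and its Smith normal form has invariant factors (1,1,1,1,1,1,1,1,1).

∂_2: C_2 → C_1 maps a triangle to the signed sum of its edges. For instance
  ∂[1,4,9] = [4,9] − [1,9] + [1,4],
  ∂[3,4,8] = [4,8] − [3,8] + [3,4].
As a 30×20 matrix over Z this has rank 20, with invariant factors (1,1,1,1,1,1,1,1,1,1,1,1,1,1,1,1,1,1,1,2).

Computing H_k = (kernel of ∂_k) / (image of ∂_{k+1}):

  H_0: rank C_0 − rank ∂_1 = 10 − 9 = 1, and the invariant factors of ∂_1 are all 1, so H_0 ≅ Z.
  H_1: rank ker ∂_1 − rank ∂_2 = (30 − 9) − 20 = 1, and ∂_2 has invariant factor 2 > 1, so H_1 ≅ Z ⊕ Z/2.
  H_2: rank ker ∂_2 − rank ∂_3 = (20 − 20) − 0 = 0, and there is no ∂_3, so H_2 ≅ 0.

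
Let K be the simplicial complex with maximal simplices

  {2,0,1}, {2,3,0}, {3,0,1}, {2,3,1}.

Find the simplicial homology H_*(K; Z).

H_0 = Z,  H_1 = 0,  H_2 = Z.

K has 4 vertices, 6 edges, 4 triangles.
rank ∂_0 = 0, rank ∂_1 = 3 ⇒ b_0 = 4 − 0 − 3 = 1; all invariant factors of ∂_1 are 1 so no torsion. So H_0 = Z.
rank ∂_1 = 3, rank ∂_2 = 3 ⇒ b_1 = 6 − 3 − 3 = 0; all invariant factors of ∂_2 are 1 so no torsion. So H_1 = 0.
rank ∂_2 = 3, rank ∂_3 = 0 ⇒ b_2 = 4 − 3 − 0 = 1. So H_2 = Z.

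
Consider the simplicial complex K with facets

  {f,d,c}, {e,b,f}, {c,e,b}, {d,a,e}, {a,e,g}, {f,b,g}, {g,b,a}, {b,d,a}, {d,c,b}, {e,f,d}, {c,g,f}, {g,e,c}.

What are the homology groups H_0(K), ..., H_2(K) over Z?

Order the vertices as a < b < c < d < e < f < g. Listing each simplex with vertices in this order, K has dimension 2 with simplices:

  0-simplices (7): a, b, c, d, e, f, g
  1-simplices (18): ab, ad, ae, ag, bc, bd, be, bf, bg, cd, ce, cf, cg, de, df, ef, eg, fg
  2-simplices (12): abd, abg, ade, aeg, bcd, bce, bef, bfg, cdf, ceg, cfg, def

so the chain groups are C_0 ≅ Z^7, C_1 ≅ Z^18, C_2 ≅ Z^12.

∂_1: C_1 → C_0 is given by ∂[p,q] = [q] − [p]. For instance
  ∂ef = f − e.
This gives a 7×18 integer matrix of rank 6; reducing to Smith normal form yields diagonal entries (1,1,1,1,1,1).

Boundary ∂_2: C_2 → C_1 sends each 2-simplex [p,q,r] to [q,r] − [p,r] + [p,q]. For instance
  ∂abd = bd − ad + ab,
  ∂bcd = cd − bd + bc.
The resulting 18×12 matrix has rank 12, and its Smith normal form has invariant factors (1,1,1,1,1,1,1,1,1,1,1,2).

Now H_k = ker ∂_k / im ∂_{k+1}, so:

  H_0: rank C_0 − rank ∂_1 = 7 − 6 = 1, and the invariant factors of ∂_1 are all 1, so H_0 ≅ Z.
  H_1: rank ker ∂_1 − rank ∂_2 = (18 − 6) − 12 = 0, and ∂_2 has invariant factor 2 > 1, so H_1 ≅ Z/2.
  H_2: rank ker ∂_2 − rank ∂_3 = (12 − 12) − 0 = 0, and there is no ∂_3, so H_2 ≅ 0.

As a check, the Euler characteristic is 7 − 18 + 12 = 1, which agrees with 1 − 0 + 0 = 1.

H_0 ≅ Z,  H_1 ≅ Z/2,  H_2 = 0.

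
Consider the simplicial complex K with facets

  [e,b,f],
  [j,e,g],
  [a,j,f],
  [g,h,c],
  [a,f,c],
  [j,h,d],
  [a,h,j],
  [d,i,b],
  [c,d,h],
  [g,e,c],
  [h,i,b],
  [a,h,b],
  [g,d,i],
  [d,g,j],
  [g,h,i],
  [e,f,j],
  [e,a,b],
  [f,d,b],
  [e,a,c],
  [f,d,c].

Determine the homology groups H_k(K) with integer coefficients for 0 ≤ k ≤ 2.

Order the vertices as a < b < c < d < e < f < g < h < i < j. Listing each simplex with vertices in this order, K has dimension 2 with simplices:

  0-simplices (10): a, b, c, d, e, f, g, h, i, j
  1-simplices (30): ab, ac, ae, af, ah, aj, bd, be, bf, bh, bi, cd, ce, cf, cg, ch, df, dg, dh, di, dj, ef, eg, ej, fj, gh, gi, gj, hi, hj
  2-simplices (20): abe, abh, ace, acf, afj, ahj, bdf, bdi, bef, bhi, cdf, cdh, ceg, cgh, dgi, dgj, dhj, efj, egj, ghi

Hence C_0 ≅ Z^10, C_1 ≅ Z^30, C_2 ≅ Z^20.

The boundary map ∂_1: C_1 → C_0 maps an edge to its endpoints' difference, ∂[p,q] = q − p. For instance
  ∂bh = h − b.
This gives a 10×30 integer matrix of rank 9; reducing to Smith normal form yields diagonal entries (1,1,1,1,1,1,1,1,1).

Boundary ∂_2: C_2 → C_1 acts by ∂[p,q,r] = [q,r] − [p,r] + [p,q]. For instance
  ∂ahj = hj − aj + ah,
  ∂cdh = dh − ch + cd.
The 30×20 boundary matrix has rank 20 and Smith normal form diag(1,1,1,1,1,1,1,1,1,1,1,1,1,1,1,1,1,1,1,2).

From H_k ≅ ker(∂_k) / im(∂_{k+1}) we obtain:

  H_0: rank C_0 − rank ∂_1 = 10 − 9 = 1, and the invariant factors of ∂_1 are all 1, so H_0 = Z.
  H_1: rank ker ∂_1 − rank ∂_2 = (30 − 9) − 20 = 1, and ∂_2 has invariant factor 2 > 1, so H_1 = Z ⊕ Z/2Z.
  H_2: rank ker ∂_2 − rank ∂_3 = (20 − 20) − 0 = 0, and there is no ∂_3, so H_2 = 0.

(K is a triangulation of the Klein bottle.)

H_0 = Z,  H_1 = Z ⊕ Z/2Z,  H_2 = 0.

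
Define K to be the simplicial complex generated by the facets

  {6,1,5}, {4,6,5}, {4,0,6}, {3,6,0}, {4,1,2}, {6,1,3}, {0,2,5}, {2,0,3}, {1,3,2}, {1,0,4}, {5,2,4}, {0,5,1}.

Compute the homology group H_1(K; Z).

Take the total order 0 < 1 < 2 < 3 < 4 < 5 < 6 on the vertex set. Then K (dimension 2) consists of the simplices:

  0-simplices (7): [0], [1], [2], [3], [4], [5], [6]
  1-simplices (18): [0,1], [0,2], [0,3], [0,4], [0,5], [0,6], [1,2], [1,3], [1,4], [1,5], [1,6], [2,3], [2,4], [2,5], [3,6], [4,5], [4,6], [5,6]
  2-simplices (12): [0,1,4], [0,1,5], [0,2,3], [0,2,5], [0,3,6], [0,4,6], [1,2,3], [1,2,4], [1,3,6], [1,5,6], [2,4,5], [4,5,6]

Hence C_0 ≅ Z^7, C_1 ≅ Z^18, C_2 ≅ Z^12.

Boundary ∂_1: C_1 → C_0 sends each edge [p,q] (with p < q) to q − p. For instance
  ∂[1,3] = [3] − [1].
The resulting 7×18 matrix has rank 6, and its Smith normal form has invariant factors (1,1,1,1,1,1).

∂_2: C_2 → C_1 sends each 2-simplex [p,q,r] to [q,r] − [p,r] + [p,q]. For instance
  ∂[1,3,6] = [3,6] − [1,6] + [1,3],
  ∂[0,2,5] = [2,5] − [0,5] + [0,2].
As a 18×12 matrix over Z this has rank 12, with invariant factors (1,1,1,1,1,1,1,1,1,1,1,2).

From H_k ≅ ker(∂_k) / im(∂_{k+1}) we obtain:

  H_1: rank ker ∂_1 − rank ∂_2 = (18 − 6) − 12 = 0, and ∂_2 has invariant factor 2 > 1, so H_1 ≅ Z/2.

H_1 ≅ Z/2.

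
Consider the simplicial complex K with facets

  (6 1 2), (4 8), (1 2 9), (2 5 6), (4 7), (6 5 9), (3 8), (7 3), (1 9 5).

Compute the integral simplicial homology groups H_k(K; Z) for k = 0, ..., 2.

H_0 ≅ Z^2,  H_1 ≅ Z^2,  H_2 = 0.

K has 9 vertices, 14 edges, 5 triangles.
rank ∂_0 = 0, rank ∂_1 = 7 ⇒ b_0 = 9 − 0 − 7 = 2; all invariant factors of ∂_1 are 1 so no torsion. So H_0 ≅ Z^2.
rank ∂_1 = 7, rank ∂_2 = 5 ⇒ b_1 = 14 − 7 − 5 = 2; all invariant factors of ∂_2 are 1 so no torsion. So H_1 ≅ Z^2.
rank ∂_2 = 5, rank ∂_3 = 0 ⇒ b_2 = 5 − 5 − 0 = 0. So H_2 ≅ 0.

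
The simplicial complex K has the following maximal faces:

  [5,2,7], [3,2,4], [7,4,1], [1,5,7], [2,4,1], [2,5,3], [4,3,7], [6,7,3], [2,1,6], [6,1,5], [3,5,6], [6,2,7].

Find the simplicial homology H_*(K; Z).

Take the total order 1 < 2 < 3 < 4 < 5 < 6 < 7 on the vertex set. Then K (dimension 2) consists of the simplices:

  0-simplices (7): [1], [2], [3], [4], [5], [6], [7]
  1-simplices (18): [1,2], [1,4], [1,5], [1,6], [1,7], [2,3], [2,4], [2,5], [2,6], [2,7], [3,4], [3,5], [3,6], [3,7], [4,7], [5,6], [5,7], [6,7]
  2-simplices (12): [1,2,4], [1,2,6], [1,4,7], [1,5,6], [1,5,7], [2,3,4], [2,3,5], [2,5,7], [2,6,7], [3,4,7], [3,5,6], [3,6,7]

giving chain groups C_0 ≅ Z^7, C_1 ≅ Z^18, C_2 ≅ Z^12.

∂_1: C_1 → C_0 is given by ∂[p,q] = [q] − [p].
This gives a 7×18 integer matrix of rank 6; reducing to Smith normal form yields diagonal entries (1,1,1,1,1,1).

The boundary map ∂_2: C_2 → C_1 maps a triangle to the signed sum of its edges. For instance
  ∂[2,5,7] = [5,7] − [2,7] + [2,5],
  ∂[1,2,6] = [2,6] − [1,6] + [1,2].
The 18×12 boundary matrix has rank 12 and Smith normal form diag(1,1,1,1,1,1,1,1,1,1,1,2).

Now H_k = ker ∂_k / im ∂_{k+1}, so:

  H_0: rank C_0 − rank ∂_1 = 7 − 6 = 1, and the invariant factors of ∂_1 are all 1, so H_0 ≅ Z.
  H_1: rank ker ∂_1 − rank ∂_2 = (18 − 6) − 12 = 0, and ∂_2 has invariant factor 2 > 1, so H_1 ≅ Z_2.
  H_2: rank ker ∂_2 − rank ∂_3 = (12 − 12) − 0 = 0, and there is no ∂_3, so H_2 ≅ 0.

(K is a triangulation of the real projective plane RP^2.)

H_0 = Z,  H_1 = Z_2,  H_2 = 0.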